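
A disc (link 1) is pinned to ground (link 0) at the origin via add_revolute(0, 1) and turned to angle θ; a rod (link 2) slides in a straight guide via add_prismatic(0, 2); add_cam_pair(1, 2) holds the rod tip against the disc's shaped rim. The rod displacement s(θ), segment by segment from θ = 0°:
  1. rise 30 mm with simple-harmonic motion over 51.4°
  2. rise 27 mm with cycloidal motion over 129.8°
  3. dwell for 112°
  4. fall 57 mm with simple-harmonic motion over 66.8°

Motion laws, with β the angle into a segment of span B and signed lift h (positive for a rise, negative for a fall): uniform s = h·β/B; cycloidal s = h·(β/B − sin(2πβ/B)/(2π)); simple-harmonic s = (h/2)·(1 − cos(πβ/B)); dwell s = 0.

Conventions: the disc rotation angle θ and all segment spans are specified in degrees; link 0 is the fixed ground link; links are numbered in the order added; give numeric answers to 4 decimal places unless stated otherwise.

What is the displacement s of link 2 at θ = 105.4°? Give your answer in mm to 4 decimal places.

segment 1 (0° to 51.4°, simple-harmonic, h = 30) is passed completely: s = 0.0000 + (30) = 30.0000
θ = 105.4° falls in segment 2 (51.4° to 181.2°, cycloidal, h = 27): β = 105.4 − 51.4 = 54°, B = 129.8°; Δs = 27·(0.4160 − sin(2π·0.4160)/(2π)) = 9.0691; s = 30.0000 + 9.0691 = 39.0691

39.0691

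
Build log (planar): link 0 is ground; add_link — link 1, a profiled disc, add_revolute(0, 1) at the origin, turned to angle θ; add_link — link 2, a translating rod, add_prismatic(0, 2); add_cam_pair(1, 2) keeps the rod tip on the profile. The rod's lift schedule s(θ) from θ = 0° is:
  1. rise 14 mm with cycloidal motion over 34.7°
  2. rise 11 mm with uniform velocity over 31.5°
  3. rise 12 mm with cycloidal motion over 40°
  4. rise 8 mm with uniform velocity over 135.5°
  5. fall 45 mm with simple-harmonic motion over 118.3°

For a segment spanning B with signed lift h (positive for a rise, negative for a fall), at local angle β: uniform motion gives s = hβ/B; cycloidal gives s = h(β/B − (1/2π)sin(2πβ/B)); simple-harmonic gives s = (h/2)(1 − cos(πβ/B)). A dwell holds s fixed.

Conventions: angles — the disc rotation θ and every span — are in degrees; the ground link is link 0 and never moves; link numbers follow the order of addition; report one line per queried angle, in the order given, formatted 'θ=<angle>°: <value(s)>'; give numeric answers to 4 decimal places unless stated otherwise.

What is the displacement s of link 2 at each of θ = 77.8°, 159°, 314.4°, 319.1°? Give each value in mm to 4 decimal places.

seg 1 [0°–34.7°] cycloidal, h=14: full span → s += 14 → s = 14.0000
seg 2 [34.7°–66.2°] uniform, h=11: full span → s += 11 → s = 25.0000
seg 3 [66.2°–106.2°] cycloidal, h=12: θ=77.8° here. β=11.6, B=40. 12·(0.2900 − sin(2π·0.2900)/(2π)) = 1.6301 → s = 26.6301
seg 3 [66.2°–106.2°] cycloidal, h=12: full span → s += 12 → s = 37.0000
seg 4 [106.2°–241.7°] uniform, h=8: θ=159° here. β=52.8, B=135.5. 8·52.8/135.5 = 3.1173 → s = 40.1173
seg 4 [106.2°–241.7°] uniform, h=8: full span → s += 8 → s = 45.0000
seg 5 [241.7°–360°] simple-harmonic, h=-45: θ=314.4° here. β=72.7, B=118.3. -45/2·(1 − cos(π·0.6145)) = -30.4227 → s = 14.5773
seg 5 [241.7°–360°] simple-harmonic, h=-45: θ=319.1° here. β=77.4, B=118.3. -45/2·(1 − cos(π·0.6543)) = -32.9827 → s = 12.0173

θ=77.8°: 26.6301
θ=159°: 40.1173
θ=314.4°: 14.5773
θ=319.1°: 12.0173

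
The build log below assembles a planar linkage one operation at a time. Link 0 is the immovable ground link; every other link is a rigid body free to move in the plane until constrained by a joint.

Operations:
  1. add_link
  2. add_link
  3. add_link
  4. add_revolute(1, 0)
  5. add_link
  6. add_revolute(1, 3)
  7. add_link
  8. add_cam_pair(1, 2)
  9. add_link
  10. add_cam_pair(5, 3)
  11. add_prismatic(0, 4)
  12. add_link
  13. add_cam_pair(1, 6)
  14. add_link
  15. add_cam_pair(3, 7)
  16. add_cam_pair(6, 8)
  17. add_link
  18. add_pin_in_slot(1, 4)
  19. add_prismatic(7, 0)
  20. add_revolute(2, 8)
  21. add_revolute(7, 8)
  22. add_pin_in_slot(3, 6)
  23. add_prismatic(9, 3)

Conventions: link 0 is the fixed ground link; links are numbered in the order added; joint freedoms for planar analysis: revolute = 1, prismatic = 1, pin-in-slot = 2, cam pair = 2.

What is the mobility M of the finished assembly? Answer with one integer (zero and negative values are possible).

ground; <1,0,0>
#1 <2,0,0>
#2 <3,0,0>
#3 <4,0,0>
R:1↔0 J1 <4,1,0>
#4 <5,1,0>
R:1↔3 J1 <5,2,0>
#5 <6,2,0>
C:1↔2 J2 <6,2,1>
#6 <7,2,1>
C:5↔3 J2 <7,2,2>
P:0↔4 J1 <7,3,2>
#7 <8,3,2>
C:1↔6 J2 <8,3,3>
#8 <9,3,3>
C:3↔7 J2 <9,3,4>
C:6↔8 J2 <9,3,5>
#9 <10,3,5>
PS:1↔4 J2 <10,3,6>
P:7↔0 J1 <10,4,6>
R:2↔8 J1 <10,5,6>
R:7↔8 J1 <10,6,6>
PS:3↔6 J2 <10,6,7>
P:9↔3 J1 <10,7,7>
3×9 − 2×7 − 1×7 = 6

M = 6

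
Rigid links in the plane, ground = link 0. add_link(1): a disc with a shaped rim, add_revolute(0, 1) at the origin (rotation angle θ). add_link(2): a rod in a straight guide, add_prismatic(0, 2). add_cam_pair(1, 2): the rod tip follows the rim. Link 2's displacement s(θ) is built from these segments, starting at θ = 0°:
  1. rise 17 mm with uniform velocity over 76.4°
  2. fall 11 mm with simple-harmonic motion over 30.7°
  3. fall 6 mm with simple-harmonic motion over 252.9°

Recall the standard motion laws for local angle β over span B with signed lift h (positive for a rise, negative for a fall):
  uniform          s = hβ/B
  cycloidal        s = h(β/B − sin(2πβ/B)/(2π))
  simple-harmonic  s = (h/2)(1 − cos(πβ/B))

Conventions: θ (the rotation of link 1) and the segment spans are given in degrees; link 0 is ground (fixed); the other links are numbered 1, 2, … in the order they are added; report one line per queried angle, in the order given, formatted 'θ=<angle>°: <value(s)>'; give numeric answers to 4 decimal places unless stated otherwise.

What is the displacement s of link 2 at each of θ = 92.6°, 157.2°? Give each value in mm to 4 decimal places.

segment 1 (0° to 76.4°, uniform, h = 17) is passed completely: s = 0.0000 + (17) = 17.0000
θ = 92.6° falls in segment 2 (76.4° to 107.1°, simple-harmonic, h = -11): β = 92.6 − 76.4 = 16.2°, B = 30.7°; Δs = -11/2·(1 − cos(π·0.5277)) = -5.9778; s = 17.0000 − 5.9778 = 11.0222
segment 2 (76.4° to 107.1°, simple-harmonic, h = -11) is passed completely: s = 17.0000 + (-11) = 6.0000
θ = 157.2° falls in segment 3 (107.1° to 360°, simple-harmonic, h = -6): β = 157.2 − 107.1 = 50.1°, B = 252.9°; Δs = -6/2·(1 − cos(π·0.1981)) = -0.5625; s = 6.0000 − 0.5625 = 5.4375

θ=92.6°: 11.0222
θ=157.2°: 5.4375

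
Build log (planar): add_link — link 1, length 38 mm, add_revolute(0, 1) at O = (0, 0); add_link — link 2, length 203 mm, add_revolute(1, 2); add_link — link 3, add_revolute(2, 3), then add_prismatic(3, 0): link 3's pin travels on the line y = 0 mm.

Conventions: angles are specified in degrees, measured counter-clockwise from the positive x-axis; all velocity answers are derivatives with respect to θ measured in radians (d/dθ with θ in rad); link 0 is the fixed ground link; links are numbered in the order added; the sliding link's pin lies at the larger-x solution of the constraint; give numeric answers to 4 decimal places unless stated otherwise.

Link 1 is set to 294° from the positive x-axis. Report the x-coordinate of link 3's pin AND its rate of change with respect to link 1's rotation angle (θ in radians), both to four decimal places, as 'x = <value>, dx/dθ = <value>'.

geometry: r = 38 mm, L = 203 mm, e = 0 mm
crank pin P = (r cos θ, r sin θ) = (15.455992, -34.714727)
h = r sin θ − e = -34.714727 − 0 = -34.714727
x = r cos θ + √(L² − h²) = 15.455992 + 200.009719 = 215.465711
dx/dθ = −r sin θ − h·r cos θ/√(L² − h²) (θ in radians; h = -34.714727) = 37.397350

x = 215.4657, dx/dθ = 37.3973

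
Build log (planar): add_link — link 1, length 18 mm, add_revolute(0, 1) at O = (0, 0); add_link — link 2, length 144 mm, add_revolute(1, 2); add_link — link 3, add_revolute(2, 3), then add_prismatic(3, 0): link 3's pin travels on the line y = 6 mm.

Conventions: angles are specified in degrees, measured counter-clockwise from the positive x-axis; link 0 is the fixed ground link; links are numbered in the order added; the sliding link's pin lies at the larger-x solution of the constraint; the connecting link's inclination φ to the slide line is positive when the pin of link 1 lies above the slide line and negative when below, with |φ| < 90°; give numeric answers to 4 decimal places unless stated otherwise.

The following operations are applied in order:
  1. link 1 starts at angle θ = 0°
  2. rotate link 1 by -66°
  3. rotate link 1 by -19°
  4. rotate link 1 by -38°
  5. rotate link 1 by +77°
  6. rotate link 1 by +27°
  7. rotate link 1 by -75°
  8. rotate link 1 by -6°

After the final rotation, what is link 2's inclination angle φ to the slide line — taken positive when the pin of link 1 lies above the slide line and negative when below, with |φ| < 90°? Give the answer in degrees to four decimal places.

geometry: r = 18 mm, L = 144 mm, e = 6 mm; θ starts at 0°
rotate link 1 by -66°: θ ← 0° -66° = -66°
rotate link 1 by -19°: θ ← -66° -19° = -85°
rotate link 1 by -38°: θ ← -85° -38° = -123°
rotate link 1 by +77°: θ ← -123° +77° = -46°
rotate link 1 by +27°: θ ← -46° +27° = -19°
rotate link 1 by -75°: θ ← -19° -75° = -94°
rotate link 1 by -6°: θ ← -94° -6° = -100°
h = r sin θ − e = -17.726540 − 6 = -23.726540
sin φ = h / L = -23.726540 / 144 = -0.16476764
φ = arcsin(-0.16476764) = -9.483736°

-9.4837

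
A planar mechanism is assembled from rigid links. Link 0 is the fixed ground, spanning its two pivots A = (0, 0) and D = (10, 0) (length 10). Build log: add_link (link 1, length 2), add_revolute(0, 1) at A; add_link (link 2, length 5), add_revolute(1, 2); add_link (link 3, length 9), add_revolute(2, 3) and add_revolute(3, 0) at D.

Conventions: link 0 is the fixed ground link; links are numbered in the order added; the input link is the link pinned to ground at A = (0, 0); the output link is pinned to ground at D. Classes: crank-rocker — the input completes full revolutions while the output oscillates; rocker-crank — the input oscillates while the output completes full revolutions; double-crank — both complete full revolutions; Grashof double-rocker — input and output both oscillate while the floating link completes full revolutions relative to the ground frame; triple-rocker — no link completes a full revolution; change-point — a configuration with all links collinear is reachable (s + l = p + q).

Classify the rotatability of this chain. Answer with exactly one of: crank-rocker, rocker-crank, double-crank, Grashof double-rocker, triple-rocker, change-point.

lengths: ground=10, input=2, coupler=5, output=9
sorted: s=2 (shortest), l=10 (longest), p+q=14
s + l = 12 vs p + q = 14
s + l < p + q (Grashof) with shortest = input link → crank-rocker

crank-rocker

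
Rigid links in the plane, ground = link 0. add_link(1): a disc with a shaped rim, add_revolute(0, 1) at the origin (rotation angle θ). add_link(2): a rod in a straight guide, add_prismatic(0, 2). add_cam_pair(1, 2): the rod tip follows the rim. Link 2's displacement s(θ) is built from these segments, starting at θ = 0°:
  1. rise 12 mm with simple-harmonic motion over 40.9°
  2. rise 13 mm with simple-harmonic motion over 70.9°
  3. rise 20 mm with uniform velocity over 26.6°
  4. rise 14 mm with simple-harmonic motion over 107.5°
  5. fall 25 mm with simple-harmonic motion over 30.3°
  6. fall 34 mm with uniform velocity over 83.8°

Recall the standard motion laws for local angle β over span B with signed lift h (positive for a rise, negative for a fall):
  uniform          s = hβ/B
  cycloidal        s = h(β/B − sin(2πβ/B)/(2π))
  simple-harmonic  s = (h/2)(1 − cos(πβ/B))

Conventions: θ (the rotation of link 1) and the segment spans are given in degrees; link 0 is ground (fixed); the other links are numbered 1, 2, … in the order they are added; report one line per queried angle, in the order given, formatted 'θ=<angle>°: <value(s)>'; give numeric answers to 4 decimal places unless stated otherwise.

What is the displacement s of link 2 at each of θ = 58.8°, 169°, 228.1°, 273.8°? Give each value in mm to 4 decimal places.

segment 1 (0° to 40.9°, simple-harmonic, h = 12) is passed completely: s = 0.0000 + (12) = 12.0000
θ = 58.8° falls in segment 2 (40.9° to 111.8°, simple-harmonic, h = 13): β = 58.8 − 40.9 = 17.9°, B = 70.9°; Δs = 13/2·(1 − cos(π·0.2525)) = 1.9396; s = 12.0000 + 1.9396 = 13.9396
segment 2 (40.9° to 111.8°, simple-harmonic, h = 13) is passed completely: s = 12.0000 + (13) = 25.0000
segment 3 (111.8° to 138.4°, uniform, h = 20) is passed completely: s = 25.0000 + (20) = 45.0000
θ = 169° falls in segment 4 (138.4° to 245.9°, simple-harmonic, h = 14): β = 169 − 138.4 = 30.6°, B = 107.5°; Δs = 14/2·(1 − cos(π·0.2847)) = 2.6173; s = 45.0000 + 2.6173 = 47.6173
θ = 228.1° falls in segment 4 (138.4° to 245.9°, simple-harmonic, h = 14): β = 228.1 − 138.4 = 89.7°, B = 107.5°; Δs = 14/2·(1 − cos(π·0.8344)) = 13.0741; s = 45.0000 + 13.0741 = 58.0741
segment 4 (138.4° to 245.9°, simple-harmonic, h = 14) is passed completely: s = 45.0000 + (14) = 59.0000
θ = 273.8° falls in segment 5 (245.9° to 276.2°, simple-harmonic, h = -25): β = 273.8 − 245.9 = 27.9°, B = 30.3°; Δs = -25/2·(1 − cos(π·0.9208)) = -24.6150; s = 59.0000 − 24.6150 = 34.3850

θ=58.8°: 13.9396
θ=169°: 47.6173
θ=228.1°: 58.0741
θ=273.8°: 34.3850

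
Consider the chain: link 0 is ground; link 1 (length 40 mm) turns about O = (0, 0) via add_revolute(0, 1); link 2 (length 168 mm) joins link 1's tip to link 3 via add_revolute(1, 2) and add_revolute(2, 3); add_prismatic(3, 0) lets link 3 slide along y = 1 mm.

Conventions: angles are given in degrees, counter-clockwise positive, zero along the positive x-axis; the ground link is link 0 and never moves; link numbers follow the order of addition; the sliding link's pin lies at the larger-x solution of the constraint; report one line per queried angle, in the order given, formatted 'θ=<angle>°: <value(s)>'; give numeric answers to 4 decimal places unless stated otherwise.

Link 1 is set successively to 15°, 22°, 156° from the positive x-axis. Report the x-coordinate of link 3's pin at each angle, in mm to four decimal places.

geometry: r = 40 mm, L = 168 mm, e = 1 mm
θ=15°: crank pin P = (r cos θ, r sin θ) = (38.637033, 10.352762)
θ=15°: h = r sin θ − e = 10.352762 − 1 = 9.352762
θ=15°: x = r cos θ + √(L² − h²) = 38.637033 + 167.739458 = 206.376491
θ=22°: crank pin P = (r cos θ, r sin θ) = (37.087354, 14.984264)
θ=22°: h = r sin θ − e = 14.984264 − 1 = 13.984264
θ=22°: x = r cos θ + √(L² − h²) = 37.087354 + 167.416966 = 204.504320
θ=156°: crank pin P = (r cos θ, r sin θ) = (-36.541818, 16.269466)
θ=156°: h = r sin θ − e = 16.269466 − 1 = 15.269466
θ=156°: x = r cos θ + √(L² − h²) = -36.541818 + 167.304643 = 130.762824

θ=15°: 206.3765
θ=22°: 204.5043
θ=156°: 130.7628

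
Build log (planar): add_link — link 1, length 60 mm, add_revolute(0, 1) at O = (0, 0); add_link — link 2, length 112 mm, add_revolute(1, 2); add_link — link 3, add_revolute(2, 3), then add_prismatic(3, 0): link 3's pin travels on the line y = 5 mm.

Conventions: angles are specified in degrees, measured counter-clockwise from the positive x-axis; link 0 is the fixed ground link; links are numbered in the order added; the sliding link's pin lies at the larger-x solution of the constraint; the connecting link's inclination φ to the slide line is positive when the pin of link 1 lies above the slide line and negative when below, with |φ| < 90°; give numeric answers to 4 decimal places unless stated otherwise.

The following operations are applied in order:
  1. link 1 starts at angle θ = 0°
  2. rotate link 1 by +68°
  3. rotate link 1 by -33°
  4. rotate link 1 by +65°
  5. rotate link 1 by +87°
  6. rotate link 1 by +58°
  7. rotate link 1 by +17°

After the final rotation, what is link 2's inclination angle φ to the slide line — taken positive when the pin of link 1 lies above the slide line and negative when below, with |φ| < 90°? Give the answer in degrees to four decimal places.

geometry: r = 60 mm, L = 112 mm, e = 5 mm; θ starts at 0°
rotate link 1 by +68°: θ ← 0° +68° = 68°
rotate link 1 by -33°: θ ← 68° -33° = 35°
rotate link 1 by +65°: θ ← 35° +65° = 100°
rotate link 1 by +87°: θ ← 100° +87° = 187°
rotate link 1 by +58°: θ ← 187° +58° = 245°
rotate link 1 by +17°: θ ← 245° +17° = 262°
h = r sin θ − e = -59.416084 − 5 = -64.416084
sin φ = h / L = -64.416084 / 112 = -0.57514361
φ = arcsin(-0.57514361) = -35.109690°

-35.1097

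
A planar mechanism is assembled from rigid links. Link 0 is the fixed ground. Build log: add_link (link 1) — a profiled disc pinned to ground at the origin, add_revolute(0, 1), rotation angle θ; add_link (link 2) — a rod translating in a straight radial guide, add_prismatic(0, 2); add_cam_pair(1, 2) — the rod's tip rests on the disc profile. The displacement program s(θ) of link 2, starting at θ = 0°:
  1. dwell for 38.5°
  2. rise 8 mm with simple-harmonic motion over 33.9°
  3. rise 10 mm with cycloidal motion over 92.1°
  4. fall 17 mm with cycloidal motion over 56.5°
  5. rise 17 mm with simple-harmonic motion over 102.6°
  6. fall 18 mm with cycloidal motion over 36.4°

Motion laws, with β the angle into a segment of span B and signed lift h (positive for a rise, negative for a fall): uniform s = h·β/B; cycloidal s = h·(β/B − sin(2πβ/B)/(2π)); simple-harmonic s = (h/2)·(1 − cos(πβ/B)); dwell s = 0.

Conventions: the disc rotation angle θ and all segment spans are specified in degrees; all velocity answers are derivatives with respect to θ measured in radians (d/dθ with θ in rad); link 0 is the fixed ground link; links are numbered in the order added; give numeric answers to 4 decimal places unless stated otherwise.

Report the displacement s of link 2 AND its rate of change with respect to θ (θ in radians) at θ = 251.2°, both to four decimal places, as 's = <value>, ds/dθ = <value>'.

seg 1 [0°–38.5°] dwell: s stays 0.0000
seg 2 [38.5°–72.4°] simple-harmonic, h=8: full span → s += 8 → s = 8.0000
seg 3 [72.4°–164.5°] cycloidal, h=10: full span → s += 10 → s = 18.0000
seg 4 [164.5°–221°] cycloidal, h=-17: full span → s += -17 → s = 1.0000
seg 5 [221°–323.6°] simple-harmonic, h=17: θ=251.2° here. β=30.2, B=102.6. 17/2·(1 − cos(π·0.2943)) = 3.3825 → s = 4.3825
velocity in seg [221°–323.6°] (simple-harmonic), θ in radians: β = 30.2° = 0.5271 rad, B = 102.6° = 1.7907 rad; ds/dθ = (πh/(2B)) sin(πβ/B) = (π·17/(2·1.7907)) sin(π·0.2943) = 11.906728 mm/rad

s = 4.3825, ds/dθ = 11.9067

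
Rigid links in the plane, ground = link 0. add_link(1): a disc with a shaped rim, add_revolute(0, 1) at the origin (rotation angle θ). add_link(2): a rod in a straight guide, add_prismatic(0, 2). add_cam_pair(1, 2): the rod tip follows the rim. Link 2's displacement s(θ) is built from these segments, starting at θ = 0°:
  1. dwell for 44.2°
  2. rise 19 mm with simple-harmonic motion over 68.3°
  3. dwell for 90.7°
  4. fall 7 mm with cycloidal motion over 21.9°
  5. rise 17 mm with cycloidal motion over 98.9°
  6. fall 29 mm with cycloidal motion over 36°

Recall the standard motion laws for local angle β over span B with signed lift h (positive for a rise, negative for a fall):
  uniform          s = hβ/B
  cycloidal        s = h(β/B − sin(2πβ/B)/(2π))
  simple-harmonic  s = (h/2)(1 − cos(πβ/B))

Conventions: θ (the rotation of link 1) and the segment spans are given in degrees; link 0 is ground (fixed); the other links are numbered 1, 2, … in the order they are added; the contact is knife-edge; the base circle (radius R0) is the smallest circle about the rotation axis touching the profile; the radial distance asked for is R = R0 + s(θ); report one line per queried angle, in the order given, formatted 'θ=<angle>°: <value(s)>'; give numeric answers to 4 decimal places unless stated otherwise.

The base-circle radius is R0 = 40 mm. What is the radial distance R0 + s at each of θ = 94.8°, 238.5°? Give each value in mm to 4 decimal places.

segment 1 (0° to 44.2°, dwell): s unchanged at 0.0000
θ = 94.8° falls in segment 2 (44.2° to 112.5°, simple-harmonic, h = 19): β = 94.8 − 44.2 = 50.6°, B = 68.3°; Δs = 19/2·(1 − cos(π·0.7408)) = 16.0216; s = 0.0000 + 16.0216 = 16.0216
segment 2 (44.2° to 112.5°, simple-harmonic, h = 19) is passed completely: s = 0.0000 + (19) = 19.0000
segment 3 (112.5° to 203.2°, dwell): s unchanged at 19.0000
segment 4 (203.2° to 225.1°, cycloidal, h = -7) is passed completely: s = 19.0000 + (-7) = 12.0000
θ = 238.5° falls in segment 5 (225.1° to 324°, cycloidal, h = 17): β = 238.5 − 225.1 = 13.4°, B = 98.9°; Δs = 17·(0.1355 − sin(2π·0.1355)/(2π)) = 0.2683; s = 12.0000 + 0.2683 = 12.2683
θ=94.8°: R = R0 + s = 40 + 16.0216 = 56.0216
θ=238.5°: R = R0 + s = 40 + 12.2683 = 52.2683

θ=94.8°: 56.0216
θ=238.5°: 52.2683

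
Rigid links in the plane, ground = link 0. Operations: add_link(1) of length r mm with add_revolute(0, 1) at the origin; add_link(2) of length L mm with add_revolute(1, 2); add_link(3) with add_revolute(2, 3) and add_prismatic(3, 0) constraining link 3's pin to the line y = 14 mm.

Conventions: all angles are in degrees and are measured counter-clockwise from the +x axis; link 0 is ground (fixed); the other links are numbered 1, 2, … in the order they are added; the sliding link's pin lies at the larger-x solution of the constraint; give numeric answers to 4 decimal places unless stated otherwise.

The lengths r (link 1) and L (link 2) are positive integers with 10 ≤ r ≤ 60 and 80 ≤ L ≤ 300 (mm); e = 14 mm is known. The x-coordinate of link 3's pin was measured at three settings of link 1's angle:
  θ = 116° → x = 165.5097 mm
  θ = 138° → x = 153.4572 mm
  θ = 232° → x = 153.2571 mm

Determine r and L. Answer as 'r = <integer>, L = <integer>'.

constraint per measurement: (x − r cos θ)² + (r sin θ − e)² = L²
subtracting the θ₁ and θ₂ equations cancels the r² and L² terms:
r = (x₁² − x₂²) / (2[(x₁cos θ₁ + e sin θ₁) − (x₂cos θ₂ + e sin θ₂)]) = 43.0002 → r = 43
L² = (x₁ − r cos θ₁)² + (r sin θ₁ − e)² = 34596.0150 → L = 186.0000 → L = 186
check at θ₃=232°: x = 153.2571 (printed 153.2571) ✓

r = 43, L = 186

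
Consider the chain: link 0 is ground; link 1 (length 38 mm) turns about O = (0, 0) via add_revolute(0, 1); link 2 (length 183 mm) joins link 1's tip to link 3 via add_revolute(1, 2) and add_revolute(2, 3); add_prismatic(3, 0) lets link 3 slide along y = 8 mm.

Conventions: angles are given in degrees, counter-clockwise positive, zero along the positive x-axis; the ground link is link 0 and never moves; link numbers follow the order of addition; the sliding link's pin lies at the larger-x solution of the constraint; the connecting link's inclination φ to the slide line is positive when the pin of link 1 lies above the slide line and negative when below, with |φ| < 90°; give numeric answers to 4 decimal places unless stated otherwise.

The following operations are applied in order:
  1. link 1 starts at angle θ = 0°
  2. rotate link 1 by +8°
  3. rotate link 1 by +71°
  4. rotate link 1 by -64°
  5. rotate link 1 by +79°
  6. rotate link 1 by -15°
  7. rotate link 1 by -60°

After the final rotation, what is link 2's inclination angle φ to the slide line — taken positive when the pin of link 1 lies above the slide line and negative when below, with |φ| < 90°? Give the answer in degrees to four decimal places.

geometry: r = 38 mm, L = 183 mm, e = 8 mm; θ starts at 0°
rotate link 1 by +8°: θ ← 0° +8° = 8°
rotate link 1 by +71°: θ ← 8° +71° = 79°
rotate link 1 by -64°: θ ← 79° -64° = 15°
rotate link 1 by +79°: θ ← 15° +79° = 94°
rotate link 1 by -15°: θ ← 94° -15° = 79°
rotate link 1 by -60°: θ ← 79° -60° = 19°
h = r sin θ − e = 12.371590 − 8 = 4.371590
sin φ = h / L = 4.371590 / 183 = 0.02388847
φ = arcsin(0.02388847) = 1.368839°

1.3688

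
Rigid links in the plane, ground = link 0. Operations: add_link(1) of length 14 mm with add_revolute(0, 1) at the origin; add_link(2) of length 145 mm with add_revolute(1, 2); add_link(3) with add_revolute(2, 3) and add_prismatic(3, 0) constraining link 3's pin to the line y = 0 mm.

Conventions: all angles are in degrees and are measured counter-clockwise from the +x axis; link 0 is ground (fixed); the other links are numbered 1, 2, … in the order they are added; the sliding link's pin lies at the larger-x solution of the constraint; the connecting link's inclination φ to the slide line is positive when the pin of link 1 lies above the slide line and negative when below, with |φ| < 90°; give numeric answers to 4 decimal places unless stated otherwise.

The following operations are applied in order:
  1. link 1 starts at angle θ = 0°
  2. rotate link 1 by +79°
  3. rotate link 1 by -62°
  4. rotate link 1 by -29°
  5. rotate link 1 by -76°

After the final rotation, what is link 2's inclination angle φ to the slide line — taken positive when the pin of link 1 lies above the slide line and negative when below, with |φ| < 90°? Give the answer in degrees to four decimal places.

geometry: r = 14 mm, L = 145 mm, e = 0 mm; θ starts at 0°
rotate link 1 by +79°: θ ← 0° +79° = 79°
rotate link 1 by -62°: θ ← 79° -62° = 17°
rotate link 1 by -29°: θ ← 17° -29° = -12°
rotate link 1 by -76°: θ ← -12° -76° = -88°
h = r sin θ − e = -13.991472 − 0 = -13.991472
sin φ = h / L = -13.991472 / 145 = -0.09649291
φ = arcsin(-0.09649291) = -5.537252°

-5.5373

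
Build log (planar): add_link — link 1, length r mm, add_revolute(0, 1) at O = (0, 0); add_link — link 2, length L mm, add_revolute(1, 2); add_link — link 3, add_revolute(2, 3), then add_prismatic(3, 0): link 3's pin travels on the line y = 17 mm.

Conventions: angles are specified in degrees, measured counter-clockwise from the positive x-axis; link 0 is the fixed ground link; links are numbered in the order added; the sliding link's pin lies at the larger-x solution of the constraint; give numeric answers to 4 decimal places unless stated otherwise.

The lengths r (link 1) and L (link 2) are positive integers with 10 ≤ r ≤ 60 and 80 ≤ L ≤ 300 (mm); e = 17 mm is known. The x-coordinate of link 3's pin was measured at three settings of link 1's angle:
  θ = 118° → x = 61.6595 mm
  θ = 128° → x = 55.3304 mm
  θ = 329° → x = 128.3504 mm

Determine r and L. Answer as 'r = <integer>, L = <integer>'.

constraint per measurement: (x − r cos θ)² + (r sin θ − e)² = L²
subtracting the θ₁ and θ₂ equations cancels the r² and L² terms:
r = (x₁² − x₂²) / (2[(x₁cos θ₁ + e sin θ₁) − (x₂cos θ₂ + e sin θ₂)]) = 54.9995 → r = 55
L² = (x₁ − r cos θ₁)² + (r sin θ₁ − e)² = 8648.9939 → L = 93.0000 → L = 93
check at θ₃=329°: x = 128.3504 (printed 128.3504) ✓

r = 55, L = 93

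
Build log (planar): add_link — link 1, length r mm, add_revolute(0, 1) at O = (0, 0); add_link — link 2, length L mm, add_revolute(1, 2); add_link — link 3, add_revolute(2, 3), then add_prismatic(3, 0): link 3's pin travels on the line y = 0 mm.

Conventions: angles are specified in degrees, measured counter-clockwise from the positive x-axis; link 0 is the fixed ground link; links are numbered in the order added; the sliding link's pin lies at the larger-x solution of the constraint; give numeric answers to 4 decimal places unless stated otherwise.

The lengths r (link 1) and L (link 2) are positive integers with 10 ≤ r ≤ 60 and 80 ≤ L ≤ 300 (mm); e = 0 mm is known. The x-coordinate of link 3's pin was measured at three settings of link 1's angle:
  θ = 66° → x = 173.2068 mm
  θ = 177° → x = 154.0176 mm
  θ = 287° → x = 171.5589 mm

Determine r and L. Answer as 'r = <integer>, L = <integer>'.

constraint per measurement: (x − r cos θ)² + (r sin θ − e)² = L²
subtracting the θ₁ and θ₂ equations cancels the r² and L² terms:
r = (x₁² − x₂²) / (2[(x₁cos θ₁ + e sin θ₁) − (x₂cos θ₂ + e sin θ₂)]) = 14.0000 → r = 14
L² = (x₁ − r cos θ₁)² + (r sin θ₁ − e)² = 28224.0081 → L = 168.0000 → L = 168
check at θ₃=287°: x = 171.5589 (printed 171.5589) ✓

r = 14, L = 168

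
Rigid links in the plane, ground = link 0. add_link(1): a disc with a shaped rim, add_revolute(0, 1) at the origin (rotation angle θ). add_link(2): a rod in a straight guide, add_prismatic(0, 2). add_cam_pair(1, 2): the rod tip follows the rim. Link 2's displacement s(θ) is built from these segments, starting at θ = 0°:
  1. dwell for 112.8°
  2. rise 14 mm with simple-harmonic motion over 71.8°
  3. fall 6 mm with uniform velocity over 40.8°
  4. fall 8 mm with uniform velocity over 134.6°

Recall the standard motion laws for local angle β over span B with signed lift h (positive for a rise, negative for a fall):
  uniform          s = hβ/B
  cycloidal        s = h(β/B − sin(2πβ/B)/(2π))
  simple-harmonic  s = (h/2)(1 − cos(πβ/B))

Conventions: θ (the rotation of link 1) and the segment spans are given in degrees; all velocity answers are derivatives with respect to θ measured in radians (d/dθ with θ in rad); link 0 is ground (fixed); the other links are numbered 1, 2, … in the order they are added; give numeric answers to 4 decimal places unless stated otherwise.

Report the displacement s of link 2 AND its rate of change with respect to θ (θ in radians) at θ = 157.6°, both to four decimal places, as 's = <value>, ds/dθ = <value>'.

segment 1 (0° to 112.8°, dwell): s unchanged at 0.0000
θ = 157.6° falls in segment 2 (112.8° to 184.6°, simple-harmonic, h = 14): β = 157.6 − 112.8 = 44.8°, B = 71.8°; Δs = 14/2·(1 − cos(π·0.6240)) = 9.6575; s = 0.0000 + 9.6575 = 9.6575
velocity in seg [112.8°–184.6°] (simple-harmonic), θ in radians: β = 44.8° = 0.7819 rad, B = 71.8° = 1.2531 rad; ds/dθ = (πh/(2B)) sin(πβ/B) = (π·14/(2·1.2531)) sin(π·0.6240) = 16.234878 mm/rad

s = 9.6575, ds/dθ = 16.2349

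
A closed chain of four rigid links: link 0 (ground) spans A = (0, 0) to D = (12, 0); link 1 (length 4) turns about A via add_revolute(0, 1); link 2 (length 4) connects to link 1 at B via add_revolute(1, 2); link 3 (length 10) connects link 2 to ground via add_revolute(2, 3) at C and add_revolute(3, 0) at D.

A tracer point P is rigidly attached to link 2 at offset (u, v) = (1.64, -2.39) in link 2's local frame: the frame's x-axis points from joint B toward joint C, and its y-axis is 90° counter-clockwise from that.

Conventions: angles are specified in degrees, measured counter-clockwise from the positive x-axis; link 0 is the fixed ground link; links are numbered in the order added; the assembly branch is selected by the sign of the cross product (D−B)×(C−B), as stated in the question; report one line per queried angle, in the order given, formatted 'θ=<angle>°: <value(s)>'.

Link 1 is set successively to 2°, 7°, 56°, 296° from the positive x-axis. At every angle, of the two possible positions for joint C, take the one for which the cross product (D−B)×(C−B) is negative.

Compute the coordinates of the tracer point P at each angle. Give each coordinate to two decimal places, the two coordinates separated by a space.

A=(0,0), D=(12.00,0)
θ=2°: B = A + 4.00·(cos2°, sin2°) = (3.9976, 0.1396)
θ=2°: |BD| = 8.0037
θ=2°: circle(B,4.00) ∩ circle(D,10.00): a=-1.2458, h=3.8011
θ=2°:   candidates: C₊=(2.8183,3.9618) cross=30.422; C₋=(2.6857,-3.6392) cross=-30.422
θ=2°:   branch - wants cross < 0 → take C=(2.6857,-3.6392) (cross=-30.422)
θ=2°: ex = (C−B)/|BC| = (-0.3280,-0.9447); ey = (0.9447,-0.3280)
θ=2°: P = B + 1.64·ex + -2.39·ey = (1.2019,-0.6258)
θ=7°: B = A + 4.00·(cos7°, sin7°) = (3.9702, 0.4875)
θ=7°: |BD| = 8.0446
θ=7°: circle(B,4.00) ∩ circle(D,10.00): a=-1.1986, h=3.8162
θ=7°:   candidates: C₊=(3.0050,4.3693) cross=30.700; C₋=(2.5425,-3.2491) cross=-30.700
θ=7°:   branch - wants cross < 0 → take C=(2.5425,-3.2491) (cross=-30.700)
θ=7°: ex = (C−B)/|BC| = (-0.3569,-0.9341); ey = (0.9341,-0.3569)
θ=7°: P = B + 1.64·ex + -2.39·ey = (1.1523,-0.1915)
θ=56°: B = A + 4.00·(cos56°, sin56°) = (2.2368, 3.3162)
θ=56°: |BD| = 10.3110
θ=56°: circle(B,4.00) ∩ circle(D,10.00): a=1.0822, h=3.8508
θ=56°:   candidates: C₊=(4.5000,6.6143) cross=39.706; C₋=(2.0230,-0.6781) cross=-39.706
θ=56°:   branch - wants cross < 0 → take C=(2.0230,-0.6781) (cross=-39.706)
θ=56°: ex = (C−B)/|BC| = (-0.0534,-0.9986); ey = (0.9986,-0.0534)
θ=56°: P = B + 1.64·ex + -2.39·ey = (-0.2375,1.8062)
θ=296°: B = A + 4.00·(cos296°, sin296°) = (1.7535, -3.5952)
θ=296°: |BD| = 10.8589
θ=296°: circle(B,4.00) ∩ circle(D,10.00): a=1.5617, h=3.6825
θ=296°:   candidates: C₊=(2.0079,0.3967) cross=39.989; C₋=(4.4463,-6.5530) cross=-39.989
θ=296°:   branch - wants cross < 0 → take C=(4.4463,-6.5530) (cross=-39.989)
θ=296°: ex = (C−B)/|BC| = (0.6732,-0.7395); ey = (0.7395,0.6732)
θ=296°: P = B + 1.64·ex + -2.39·ey = (1.0902,-6.4168)

θ=2°: 1.20 -0.63
θ=7°: 1.15 -0.19
θ=56°: -0.24 1.81
θ=296°: 1.09 -6.42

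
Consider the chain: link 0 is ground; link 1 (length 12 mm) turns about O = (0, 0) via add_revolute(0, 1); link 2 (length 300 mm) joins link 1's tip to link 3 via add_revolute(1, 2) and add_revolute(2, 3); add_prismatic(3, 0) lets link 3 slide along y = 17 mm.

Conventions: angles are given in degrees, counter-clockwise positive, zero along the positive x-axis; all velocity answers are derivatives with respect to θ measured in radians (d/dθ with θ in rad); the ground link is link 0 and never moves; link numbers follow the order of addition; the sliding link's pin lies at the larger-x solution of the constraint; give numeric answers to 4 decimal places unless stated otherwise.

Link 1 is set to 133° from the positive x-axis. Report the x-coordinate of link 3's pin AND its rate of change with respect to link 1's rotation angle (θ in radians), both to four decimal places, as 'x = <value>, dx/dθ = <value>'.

geometry: r = 12 mm, L = 300 mm, e = 17 mm
crank pin P = (r cos θ, r sin θ) = (-8.183980, 8.776244)
h = r sin θ − e = 8.776244 − 17 = -8.223756
x = r cos θ + √(L² − h²) = -8.183980 + 299.887262 = 291.703282
dx/dθ = −r sin θ − h·r cos θ/√(L² − h²) (θ in radians; h = -8.223756) = -9.000672

x = 291.7033, dx/dθ = -9.0007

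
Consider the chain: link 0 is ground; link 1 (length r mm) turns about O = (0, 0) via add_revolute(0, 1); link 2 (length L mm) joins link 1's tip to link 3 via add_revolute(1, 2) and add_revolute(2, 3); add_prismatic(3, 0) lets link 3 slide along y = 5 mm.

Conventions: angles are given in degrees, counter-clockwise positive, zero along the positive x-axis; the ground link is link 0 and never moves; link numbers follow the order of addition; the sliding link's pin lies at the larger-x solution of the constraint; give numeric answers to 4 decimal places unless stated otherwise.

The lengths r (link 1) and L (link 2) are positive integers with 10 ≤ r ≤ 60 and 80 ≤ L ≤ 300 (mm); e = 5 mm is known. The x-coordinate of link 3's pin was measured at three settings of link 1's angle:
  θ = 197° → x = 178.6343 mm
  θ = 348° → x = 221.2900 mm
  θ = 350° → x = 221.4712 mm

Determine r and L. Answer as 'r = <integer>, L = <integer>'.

constraint per measurement: (x − r cos θ)² + (r sin θ − e)² = L²
subtracting the θ₁ and θ₂ equations cancels the r² and L² terms:
r = (x₁² − x₂²) / (2[(x₁cos θ₁ + e sin θ₁) − (x₂cos θ₂ + e sin θ₂)]) = 22.0000 → r = 22
L² = (x₁ − r cos θ₁)² + (r sin θ₁ − e)² = 40000.0035 → L = 200.0000 → L = 200
check at θ₃=350°: x = 221.4712 (printed 221.4712) ✓

r = 22, L = 200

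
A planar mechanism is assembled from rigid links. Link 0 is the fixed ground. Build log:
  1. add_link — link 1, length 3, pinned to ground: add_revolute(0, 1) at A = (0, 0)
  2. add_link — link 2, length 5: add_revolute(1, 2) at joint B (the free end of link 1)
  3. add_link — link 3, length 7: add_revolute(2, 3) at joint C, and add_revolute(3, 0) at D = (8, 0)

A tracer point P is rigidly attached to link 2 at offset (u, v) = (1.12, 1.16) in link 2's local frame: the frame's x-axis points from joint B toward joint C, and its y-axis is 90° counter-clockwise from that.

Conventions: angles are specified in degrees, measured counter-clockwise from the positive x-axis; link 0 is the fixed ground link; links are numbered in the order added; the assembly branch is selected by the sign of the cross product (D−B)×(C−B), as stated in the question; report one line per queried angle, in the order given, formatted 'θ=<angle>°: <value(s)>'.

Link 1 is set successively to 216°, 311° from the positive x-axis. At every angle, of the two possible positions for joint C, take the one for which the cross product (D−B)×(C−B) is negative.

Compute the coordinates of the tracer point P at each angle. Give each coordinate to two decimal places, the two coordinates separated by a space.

A=(0,0), D=(8.00,0)
θ=216°: B = A + 3.00·(cos216°, sin216°) = (-2.4271, -1.7634)
θ=216°: |BD| = 10.5751
θ=216°: circle(B,5.00) ∩ circle(D,7.00): a=4.1528, h=2.7846
θ=216°:   candidates: C₊=(1.2033,1.6748) cross=29.448; C₋=(2.1319,-3.8165) cross=-29.448
θ=216°:   branch - wants cross < 0 → take C=(2.1319,-3.8165) (cross=-29.448)
θ=216°: ex = (C−B)/|BC| = (0.9118,-0.4106); ey = (0.4106,0.9118)
θ=216°: P = B + 1.12·ex + 1.16·ey = (-0.9295,-1.1656)
θ=311°: B = A + 3.00·(cos311°, sin311°) = (1.9682, -2.2641)
θ=311°: |BD| = 6.4428
θ=311°: circle(B,5.00) ∩ circle(D,7.00): a=1.3588, h=4.8118
θ=311°:   candidates: C₊=(1.5494,2.7183) cross=31.001; C₋=(4.9313,-6.2915) cross=-31.001
θ=311°:   branch - wants cross < 0 → take C=(4.9313,-6.2915) (cross=-31.001)
θ=311°: ex = (C−B)/|BC| = (0.5926,-0.8055); ey = (0.8055,0.5926)
θ=311°: P = B + 1.12·ex + 1.16·ey = (3.5663,-2.4788)

θ=216°: -0.93 -1.17
θ=311°: 3.57 -2.48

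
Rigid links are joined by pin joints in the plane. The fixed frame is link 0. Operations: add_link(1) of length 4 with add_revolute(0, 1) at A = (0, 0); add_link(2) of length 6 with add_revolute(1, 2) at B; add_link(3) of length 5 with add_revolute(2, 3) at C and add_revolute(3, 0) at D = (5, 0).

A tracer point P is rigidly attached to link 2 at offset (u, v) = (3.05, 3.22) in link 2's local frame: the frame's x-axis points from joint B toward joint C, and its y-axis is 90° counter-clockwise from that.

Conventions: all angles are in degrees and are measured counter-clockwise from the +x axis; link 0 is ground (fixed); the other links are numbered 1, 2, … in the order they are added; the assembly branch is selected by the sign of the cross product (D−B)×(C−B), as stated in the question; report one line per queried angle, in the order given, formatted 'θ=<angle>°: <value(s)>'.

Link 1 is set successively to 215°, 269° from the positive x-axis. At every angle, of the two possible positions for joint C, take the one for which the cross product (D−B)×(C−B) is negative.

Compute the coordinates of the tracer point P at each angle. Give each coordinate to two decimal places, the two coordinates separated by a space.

A=(0,0), D=(5.00,0)
θ=215°: B = A + 4.00·(cos215°, sin215°) = (-3.2766, -2.2943)
θ=215°: |BD| = 8.5887
θ=215°: circle(B,6.00) ∩ circle(D,5.00): a=4.9347, h=3.4130
θ=215°:   candidates: C₊=(0.5671,2.3129) cross=29.313; C₋=(2.3905,-4.2650) cross=-29.313
θ=215°:   branch - wants cross < 0 → take C=(2.3905,-4.2650) (cross=-29.313)
θ=215°: ex = (C−B)/|BC| = (0.9445,-0.3285); ey = (0.3285,0.9445)
θ=215°: P = B + 3.05·ex + 3.22·ey = (0.6618,-0.2547)
θ=269°: B = A + 4.00·(cos269°, sin269°) = (-0.0698, -3.9994)
θ=269°: |BD| = 6.4574
θ=269°: circle(B,6.00) ∩ circle(D,5.00): a=4.0804, h=4.3989
θ=269°:   candidates: C₊=(0.4094,1.9814) cross=28.405; C₋=(5.8582,-4.9258) cross=-28.405
θ=269°:   branch - wants cross < 0 → take C=(5.8582,-4.9258) (cross=-28.405)
θ=269°: ex = (C−B)/|BC| = (0.9880,-0.1544); ey = (0.1544,0.9880)
θ=269°: P = B + 3.05·ex + 3.22·ey = (3.4408,-1.2889)

θ=215°: 0.66 -0.25
θ=269°: 3.44 -1.29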